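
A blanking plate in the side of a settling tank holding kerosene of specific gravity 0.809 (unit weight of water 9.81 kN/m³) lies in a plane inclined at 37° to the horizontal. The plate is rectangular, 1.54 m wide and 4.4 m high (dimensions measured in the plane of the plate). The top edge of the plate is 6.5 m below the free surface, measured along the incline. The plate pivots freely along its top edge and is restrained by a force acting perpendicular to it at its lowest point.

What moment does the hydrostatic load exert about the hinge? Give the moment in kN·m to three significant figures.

M ≈ 672 kN·m

γ = 0.809 × 9.81 = 7.93629 kN/m³.
Let θ = 37° be the plate's angle to the horizontal; measure y along the incline from where the plane meets the free surface. Vertical depth h = y·sinθ with sinθ = 0.601815.
The centroid lies 4.4/2 = 2.2 m below the top edge, so y_c = 6.5 + 2.2 = 8.7 m and h_c = 8.7 × 0.601815 = 5.23579 m.
A = 1.54 × 4.4 = 6.776 m².
Resultant F = γ·h_c·A = 7.93629 × 5.23579 × 6.776 = 281.561 kN.
I_c = b·h³/12 = 1.54 × 4.4³/12 = 10.9319 m⁴.
Centre of pressure: y_p = y_c + I_c/(y_c·A) = 8.7 + 10.9319/(8.7 × 6.776) = 8.7 + 0.18544 = 8.88544 m along the plane.
The resultant acts 2.2 + 0.18544 = 2.38544 m (along the plate) below the hinge at the top edge, so the moment about the hinge is M = F × 2.38544 = 281.561 × 2.38544 = 671.647 kN·m.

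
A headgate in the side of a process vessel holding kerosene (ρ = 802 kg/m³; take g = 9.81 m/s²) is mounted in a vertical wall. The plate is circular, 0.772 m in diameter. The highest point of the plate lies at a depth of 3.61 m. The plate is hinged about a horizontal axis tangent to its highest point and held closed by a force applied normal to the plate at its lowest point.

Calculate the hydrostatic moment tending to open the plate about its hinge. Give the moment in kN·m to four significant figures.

γ = ρg = 802 × 9.81 / 1000 = 7.86762 kN/m³.
The centroid is at the centre, 0.386 m below the top of the plate, so the centroid depth is h_c = 3.61 + 0.386 = 3.996 m.
A = π(0.386)² = 0.468085 m².
Resultant F = γ·h_c·A = 7.86762 × 3.996 × 0.468085 = 14.7161 kN.
I_c = πr⁴/4 = π × 0.386⁴/4 = 0.0174357 m⁴.
Centre of pressure: y_p = y_c + I_c/(y_c·A) = 3.996 + 0.0174357/(3.996 × 0.468085) = 3.996 + 0.00932157 = 4.00532 m along the plane.
The resultant acts 0.386 + 0.00932157 = 0.395322 m (along the plate) below the hinge at the top edge, so the moment about the hinge is M = F × 0.395322 = 14.7161 × 0.395322 = 5.8176 kN·m.

M ≈ 5.818 kN·m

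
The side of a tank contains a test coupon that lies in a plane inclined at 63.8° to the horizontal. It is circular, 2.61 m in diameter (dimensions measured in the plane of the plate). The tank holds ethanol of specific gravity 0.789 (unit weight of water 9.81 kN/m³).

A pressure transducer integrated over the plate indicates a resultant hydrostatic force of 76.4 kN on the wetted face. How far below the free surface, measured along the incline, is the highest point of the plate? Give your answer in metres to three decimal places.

γ = 0.789 × 9.81 = 7.74009 kN/m³.
A = π(1.305)² = 5.35021 m².
From F = γ·h_c·A, the centroid depth is h_c = 76.4/(7.74009 × 5.35021) = 1.84492 m.
Let θ = 63.8° be the plate's angle to the horizontal; measure y along the incline from where the plane meets the free surface. Vertical depth h = y·sinθ with sinθ = 0.897258.
Along the incline, y_c = h_c/sinθ = 1.84492/0.897258 = 2.05618 m.
The centroid is at the centre, 1.305 m below the top of the plate, so the highest point sits at y_top = 2.05618 − 1.305 = 0.75118 m along the incline.

y_top ≈ 0.751 m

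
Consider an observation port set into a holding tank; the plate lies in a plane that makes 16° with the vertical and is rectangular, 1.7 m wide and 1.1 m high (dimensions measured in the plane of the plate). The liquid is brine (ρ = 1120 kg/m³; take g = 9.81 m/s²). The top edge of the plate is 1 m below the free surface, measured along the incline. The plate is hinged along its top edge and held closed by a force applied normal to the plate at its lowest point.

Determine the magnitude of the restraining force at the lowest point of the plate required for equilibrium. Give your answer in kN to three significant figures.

P ≈ 17.1 kN

γ = ρg = 1120 × 9.81 / 1000 = 10.9872 kN/m³.
The plate makes 16° with the vertical, i.e. θ = 90° − 16° = 74° to the horizontal. Measuring y along the incline from the free-surface line, vertical depth h = y·sinθ with sinθ = 0.961262.
The centroid lies 1.1/2 = 0.55 m below the top edge, so y_c = 1 + 0.55 = 1.55 m and h_c = 1.55 × 0.961262 = 1.48996 m.
A = 1.7 × 1.1 = 1.87 m².
Resultant F = γ·h_c·A = 10.9872 × 1.48996 × 1.87 = 30.6128 kN.
I_c = b·h³/12 = 1.7 × 1.1³/12 = 0.188558 m⁴.
Centre of pressure: y_p = y_c + I_c/(y_c·A) = 1.55 + 0.188558/(1.55 × 1.87) = 1.55 + 0.0650536 = 1.61505 m along the plane.
The resultant acts 0.55 + 0.0650536 = 0.615054 m (along the plate) below the hinge at the top edge, so the moment about the hinge is M = F × 0.615054 = 30.6128 × 0.615054 = 18.8285 kN·m.
A normal force at the bottom, 1.1 m from the hinge, must supply this moment: P = 18.8285/1.1 = 17.1168 kN.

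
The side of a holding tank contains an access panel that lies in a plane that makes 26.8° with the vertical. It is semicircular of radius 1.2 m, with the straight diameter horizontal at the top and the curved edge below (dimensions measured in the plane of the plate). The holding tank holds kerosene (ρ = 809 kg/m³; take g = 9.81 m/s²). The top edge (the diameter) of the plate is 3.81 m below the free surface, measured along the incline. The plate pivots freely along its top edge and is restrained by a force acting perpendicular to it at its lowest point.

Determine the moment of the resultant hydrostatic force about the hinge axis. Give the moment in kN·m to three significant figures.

γ = ρg = 809 × 9.81 / 1000 = 7.93629 kN/m³.
The plate makes 26.8° with the vertical, i.e. θ = 90° − 26.8° = 63.2° to the horizontal. Measuring y along the incline from the free-surface line, vertical depth h = y·sinθ with sinθ = 0.892586.
The centroid of a semicircle lies 4r/(3π) = 0.509296 m from the diameter, here below the top edge, so y_c = 3.81 + 0.509296 = 4.3193 m and h_c = 4.3193 × 0.892586 = 3.85535 m.
A = πr²/2 = π × 1.2²/2 = 2.26195 m².
Resultant F = γ·h_c·A = 7.93629 × 3.85535 × 2.26195 = 69.2093 kN.
I_c = (π/8 − 8/(9π))·r⁴ = 0.109757 × 1.2⁴ = 0.227592 m⁴.
Centre of pressure: y_p = y_c + I_c/(y_c·A) = 4.3193 + 0.227592/(4.3193 × 2.26195) = 4.3193 + 0.0232949 = 4.34259 m along the plane.
The resultant acts 0.509296 + 0.0232949 = 0.532591 m (along the plate) below the hinge at the top edge, so the moment about the hinge is M = F × 0.532591 = 69.2093 × 0.532591 = 36.8603 kN·m.

M ≈ 36.9 kN·m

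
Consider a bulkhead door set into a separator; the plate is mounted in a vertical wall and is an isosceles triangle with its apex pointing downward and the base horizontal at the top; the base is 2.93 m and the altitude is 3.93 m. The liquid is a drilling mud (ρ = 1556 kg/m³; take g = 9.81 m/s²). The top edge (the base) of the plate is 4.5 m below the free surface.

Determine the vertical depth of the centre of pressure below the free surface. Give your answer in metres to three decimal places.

γ = ρg = 1556 × 9.81 / 1000 = 15.26436 kN/m³.
With the apex down, the centroid sits h/3 = 3.93/3 = 1.31 m below the base (the top edge), so the centroid depth is h_c = 4.5 + 1.31 = 5.81 m.
A = ½ × 2.93 × 3.93 = 5.75745 m².
Resultant F = γ·h_c·A = 15.26436 × 5.81 × 5.75745 = 510.605 kN.
I_c = b·h³/36 = 2.93 × 3.93³/36 = 4.94018 m⁴.
Centre of pressure: y_p = y_c + I_c/(y_c·A) = 5.81 + 4.94018/(5.81 × 5.75745) = 5.81 + 0.147685 = 5.95768 m along the plane.

h_p = 5.958 m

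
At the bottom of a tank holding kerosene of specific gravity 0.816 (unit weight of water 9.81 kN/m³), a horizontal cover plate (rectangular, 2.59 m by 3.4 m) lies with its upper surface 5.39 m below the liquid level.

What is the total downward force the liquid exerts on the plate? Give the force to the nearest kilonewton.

F ≈ 380 kN

γ = 0.816 × 9.81 = 8.00496 kN/m³.
The plate is horizontal, so pressure is uniform at p = γ·h = 8.00496 × 5.39 = 43.1467 kN/m².
A = 2.59 × 3.4 = 8.806 m².
F = p·A = 43.1467 × 8.806 = 379.95 kN.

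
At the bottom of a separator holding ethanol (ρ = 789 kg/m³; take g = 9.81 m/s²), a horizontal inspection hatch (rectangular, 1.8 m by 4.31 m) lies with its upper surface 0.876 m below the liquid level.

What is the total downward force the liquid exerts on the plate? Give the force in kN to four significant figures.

F ≈ 52.60 kN

γ = ρg = 789 × 9.81 / 1000 = 7.74009 kN/m³.
The plate is horizontal, so pressure is uniform at p = γ·h = 7.74009 × 0.876 = 6.78032 kN/m².
A = 1.8 × 4.31 = 7.758 m².
F = p·A = 6.78032 × 7.758 = 52.6017 kN.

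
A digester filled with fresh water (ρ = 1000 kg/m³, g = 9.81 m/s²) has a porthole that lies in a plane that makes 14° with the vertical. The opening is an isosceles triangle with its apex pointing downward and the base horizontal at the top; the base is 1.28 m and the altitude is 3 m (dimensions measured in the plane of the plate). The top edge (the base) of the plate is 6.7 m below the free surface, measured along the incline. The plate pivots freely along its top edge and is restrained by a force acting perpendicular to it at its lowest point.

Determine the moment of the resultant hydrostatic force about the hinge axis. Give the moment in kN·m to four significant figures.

M ≈ 149.9 kN·m

γ = ρg = 1000 × 9.81 = 9810 N/m³ = 9.81 kN/m³.
The plate makes 14° with the vertical, i.e. θ = 90° − 14° = 76° to the horizontal. Measuring y along the incline from the free-surface line, vertical depth h = y·sinθ with sinθ = 0.970296.
With the apex down, the centroid sits h/3 = 3/3 = 1 m below the base (the top edge), so y_c = 6.7 + 1 = 7.7 m and h_c = 7.7 × 0.970296 = 7.47128 m.
A = ½ × 1.28 × 3 = 1.92 m².
Resultant F = γ·h_c·A = 9.81 × 7.47128 × 1.92 = 140.723 kN.
I_c = b·h³/36 = 1.28 × 3³/36 = 0.96 m⁴.
Centre of pressure: y_p = y_c + I_c/(y_c·A) = 7.7 + 0.96/(7.7 × 1.92) = 7.7 + 0.0649351 = 7.76494 m along the plane.
The resultant acts 1 + 0.0649351 = 1.06494 m (along the plate) below the hinge at the top edge, so the moment about the hinge is M = F × 1.06494 = 140.723 × 1.06494 = 149.862 kN·m.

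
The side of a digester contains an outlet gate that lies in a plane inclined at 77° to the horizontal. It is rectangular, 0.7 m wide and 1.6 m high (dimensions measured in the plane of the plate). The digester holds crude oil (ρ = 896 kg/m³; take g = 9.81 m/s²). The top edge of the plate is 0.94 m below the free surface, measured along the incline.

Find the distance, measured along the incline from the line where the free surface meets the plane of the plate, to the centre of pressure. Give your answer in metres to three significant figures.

y_p = 1.86 m

γ = ρg = 896 × 9.81 / 1000 = 8.78976 kN/m³.
Let θ = 77° be the plate's angle to the horizontal; measure y along the incline from where the plane meets the free surface. Vertical depth h = y·sinθ with sinθ = 0.974370.
The centroid lies 1.6/2 = 0.8 m below the top edge, so y_c = 0.94 + 0.8 = 1.74 m and h_c = 1.74 × 0.974370 = 1.6954 m.
A = 0.7 × 1.6 = 1.12 m².
Resultant F = γ·h_c·A = 8.78976 × 1.6954 × 1.12 = 16.6904 kN.
I_c = b·h³/12 = 0.7 × 1.6³/12 = 0.238933 m⁴.
Centre of pressure: y_p = y_c + I_c/(y_c·A) = 1.74 + 0.238933/(1.74 × 1.12) = 1.74 + 0.122605 = 1.86261 m along the plane.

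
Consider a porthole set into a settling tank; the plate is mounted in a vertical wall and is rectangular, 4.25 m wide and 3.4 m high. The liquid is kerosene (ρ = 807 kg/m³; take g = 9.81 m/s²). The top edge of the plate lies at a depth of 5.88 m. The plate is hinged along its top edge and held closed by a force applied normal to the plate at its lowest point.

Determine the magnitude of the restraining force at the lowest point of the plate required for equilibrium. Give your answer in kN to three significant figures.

P ≈ 466 kN

γ = ρg = 807 × 9.81 / 1000 = 7.91667 kN/m³.
The centroid lies 3.4/2 = 1.7 m below the top edge, so the centroid depth is h_c = 5.88 + 1.7 = 7.58 m.
A = 4.25 × 3.4 = 14.45 m².
Resultant F = γ·h_c·A = 7.91667 × 7.58 × 14.45 = 867.121 kN.
I_c = b·h³/12 = 4.25 × 3.4³/12 = 13.9202 m⁴.
Centre of pressure: y_p = y_c + I_c/(y_c·A) = 7.58 + 13.9202/(7.58 × 14.45) = 7.58 + 0.127089 = 7.70709 m along the plane.
The resultant acts 1.7 + 0.127089 = 1.82709 m (along the plate) below the hinge at the top edge, so the moment about the hinge is M = F × 1.82709 = 867.121 × 1.82709 = 1584.31 kN·m.
A normal force at the bottom, 3.4 m from the hinge, must supply this moment: P = 1584.31/3.4 = 465.974 kN.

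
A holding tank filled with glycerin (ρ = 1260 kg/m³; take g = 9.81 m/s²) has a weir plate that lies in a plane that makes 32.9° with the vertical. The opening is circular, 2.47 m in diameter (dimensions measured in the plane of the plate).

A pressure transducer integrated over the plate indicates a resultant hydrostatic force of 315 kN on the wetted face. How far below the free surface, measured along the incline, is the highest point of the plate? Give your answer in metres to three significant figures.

γ = ρg = 1260 × 9.81 / 1000 = 12.3606 kN/m³.
A = π(1.235)² = 4.79164 m².
From F = γ·h_c·A, the centroid depth is h_c = 315/(12.3606 × 4.79164) = 5.31847 m.
The plate makes 32.9° with the vertical, i.e. θ = 90° − 32.9° = 57.1° to the horizontal. Measuring y along the incline from the free-surface line, vertical depth h = y·sinθ with sinθ = 0.839620.
Along the incline, y_c = h_c/sinθ = 5.31847/0.839620 = 6.33438 m.
The centroid is at the centre, 1.235 m below the top of the plate, so the highest point sits at y_top = 6.33438 − 1.235 = 5.09938 m along the incline.

y_top ≈ 5.10 m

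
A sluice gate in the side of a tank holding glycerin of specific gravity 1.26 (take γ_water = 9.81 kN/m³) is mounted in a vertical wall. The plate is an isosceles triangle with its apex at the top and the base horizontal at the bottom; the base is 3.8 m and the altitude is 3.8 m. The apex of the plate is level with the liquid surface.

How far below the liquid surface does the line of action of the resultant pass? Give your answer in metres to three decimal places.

γ = 1.26 × 9.81 = 12.3606 kN/m³.
With the apex up, the centroid sits 2h/3 = 2 × 3.8/3 = 2.53333 m below the apex, so the centroid depth is h_c = 2.53333 m.
A = ½ × 3.8 × 3.8 = 7.22 m².
Resultant F = γ·h_c·A = 12.3606 × 2.53333 × 7.22 = 226.083 kN.
I_c = b·h³/36 = 3.8 × 3.8³/36 = 5.79204 m⁴.
Centre of pressure: y_p = y_c + I_c/(y_c·A) = 2.53333 + 5.79204/(2.53333 × 7.22) = 2.53333 + 0.316667 = 2.85 m along the plane.

h_p = 2.850 m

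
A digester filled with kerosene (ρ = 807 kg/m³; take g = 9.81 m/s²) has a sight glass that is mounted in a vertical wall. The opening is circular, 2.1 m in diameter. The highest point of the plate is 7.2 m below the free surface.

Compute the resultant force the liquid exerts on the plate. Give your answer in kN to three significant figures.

γ = ρg = 807 × 9.81 / 1000 = 7.91667 kN/m³.
The centroid is at the centre, 1.05 m below the top of the plate, so the centroid depth is h_c = 7.2 + 1.05 = 8.25 m.
A = π(1.05)² = 3.46361 m².
Resultant F = γ·h_c·A = 7.91667 × 8.25 × 3.46361 = 226.217 kN.

F ≈ 226 kN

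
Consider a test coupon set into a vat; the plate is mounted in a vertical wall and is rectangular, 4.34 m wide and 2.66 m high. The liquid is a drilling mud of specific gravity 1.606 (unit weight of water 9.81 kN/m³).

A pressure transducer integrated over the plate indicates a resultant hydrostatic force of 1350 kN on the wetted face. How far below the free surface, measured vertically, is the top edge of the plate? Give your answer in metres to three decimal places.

d_top ≈ 6.092 m

γ = 1.606 × 9.81 = 15.75486 kN/m³.
A = 4.34 × 2.66 = 11.5444 m².
From F = γ·h_c·A, the centroid depth is h_c = 1350/(15.75486 × 11.5444) = 7.42246 m.
The centroid lies 2.66/2 = 1.33 m below the top edge, so the top edge sits at h_top = 7.42246 − 1.33 = 6.09246 m below the surface.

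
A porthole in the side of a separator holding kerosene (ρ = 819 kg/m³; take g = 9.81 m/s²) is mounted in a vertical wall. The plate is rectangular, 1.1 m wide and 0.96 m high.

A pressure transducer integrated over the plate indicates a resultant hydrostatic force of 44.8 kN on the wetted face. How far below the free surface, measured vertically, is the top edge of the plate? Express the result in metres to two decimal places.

γ = ρg = 819 × 9.81 / 1000 = 8.03439 kN/m³.
A = 1.1 × 0.96 = 1.056 m².
From F = γ·h_c·A, the centroid depth is h_c = 44.8/(8.03439 × 1.056) = 5.28033 m.
The centroid lies 0.96/2 = 0.48 m below the top edge, so the top edge sits at h_top = 5.28033 − 0.48 = 4.80033 m below the surface.

d_top ≈ 4.80 m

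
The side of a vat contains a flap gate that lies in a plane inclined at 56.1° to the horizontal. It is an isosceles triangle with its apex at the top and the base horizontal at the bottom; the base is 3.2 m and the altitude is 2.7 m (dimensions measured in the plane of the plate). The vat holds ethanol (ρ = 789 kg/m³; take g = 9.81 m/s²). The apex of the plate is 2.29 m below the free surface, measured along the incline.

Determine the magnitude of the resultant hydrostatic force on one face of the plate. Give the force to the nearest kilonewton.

F ≈ 114 kN

γ = ρg = 789 × 9.81 / 1000 = 7.74009 kN/m³.
Let θ = 56.1° be the plate's angle to the horizontal; measure y along the incline from where the plane meets the free surface. Vertical depth h = y·sinθ with sinθ = 0.830012.
With the apex up, the centroid sits 2h/3 = 2 × 2.7/3 = 1.8 m below the apex, so y_c = 2.29 + 1.8 = 4.09 m and h_c = 4.09 × 0.830012 = 3.39475 m.
A = ½ × 3.2 × 2.7 = 4.32 m².
Resultant F = γ·h_c·A = 7.74009 × 3.39475 × 4.32 = 113.511 kN.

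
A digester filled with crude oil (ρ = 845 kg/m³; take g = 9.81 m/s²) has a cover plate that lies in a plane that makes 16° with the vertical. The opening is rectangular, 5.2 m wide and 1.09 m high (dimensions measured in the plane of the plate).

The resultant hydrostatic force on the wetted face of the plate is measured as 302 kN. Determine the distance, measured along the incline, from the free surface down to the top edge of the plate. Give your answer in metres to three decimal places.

y_top ≈ 6.142 m

γ = ρg = 845 × 9.81 / 1000 = 8.28945 kN/m³.
A = 5.2 × 1.09 = 5.668 m².
From F = γ·h_c·A, the centroid depth is h_c = 302/(8.28945 × 5.668) = 6.42764 m.
The plate makes 16° with the vertical, i.e. θ = 90° − 16° = 74° to the horizontal. Measuring y along the incline from the free-surface line, vertical depth h = y·sinθ with sinθ = 0.961262.
Along the incline, y_c = h_c/sinθ = 6.42764/0.961262 = 6.68667 m.
The centroid lies 1.09/2 = 0.545 m below the top edge, so the top edge sits at y_top = 6.68667 − 0.545 = 6.14167 m along the incline.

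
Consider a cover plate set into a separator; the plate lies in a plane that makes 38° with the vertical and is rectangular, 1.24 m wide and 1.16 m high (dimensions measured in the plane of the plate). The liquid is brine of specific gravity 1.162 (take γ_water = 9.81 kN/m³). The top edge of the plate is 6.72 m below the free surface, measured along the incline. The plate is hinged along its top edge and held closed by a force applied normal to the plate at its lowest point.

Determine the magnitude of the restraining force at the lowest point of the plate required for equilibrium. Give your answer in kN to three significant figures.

P ≈ 48.4 kN

γ = 1.162 × 9.81 = 11.39922 kN/m³.
The plate makes 38° with the vertical, i.e. θ = 90° − 38° = 52° to the horizontal. Measuring y along the incline from the free-surface line, vertical depth h = y·sinθ with sinθ = 0.788011.
The centroid lies 1.16/2 = 0.58 m below the top edge, so y_c = 6.72 + 0.58 = 7.3 m and h_c = 7.3 × 0.788011 = 5.75248 m.
A = 1.24 × 1.16 = 1.4384 m².
Resultant F = γ·h_c·A = 11.39922 × 5.75248 × 1.4384 = 94.3213 kN.
I_c = b·h³/12 = 1.24 × 1.16³/12 = 0.161293 m⁴.
Centre of pressure: y_p = y_c + I_c/(y_c·A) = 7.3 + 0.161293/(7.3 × 1.4384) = 7.3 + 0.0153608 = 7.31536 m along the plane.
The resultant acts 0.58 + 0.0153608 = 0.595361 m (along the plate) below the hinge at the top edge, so the moment about the hinge is M = F × 0.595361 = 94.3213 × 0.595361 = 56.1552 kN·m.
A normal force at the bottom, 1.16 m from the hinge, must supply this moment: P = 56.1552/1.16 = 48.4097 kN.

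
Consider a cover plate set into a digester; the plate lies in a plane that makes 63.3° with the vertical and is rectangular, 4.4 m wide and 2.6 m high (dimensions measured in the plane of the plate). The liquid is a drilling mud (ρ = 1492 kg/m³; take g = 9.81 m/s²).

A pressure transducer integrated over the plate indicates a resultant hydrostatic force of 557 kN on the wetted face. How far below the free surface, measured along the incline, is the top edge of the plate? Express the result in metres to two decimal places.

y_top ≈ 6.10 m

γ = ρg = 1492 × 9.81 / 1000 = 14.63652 kN/m³.
A = 4.4 × 2.6 = 11.44 m².
From F = γ·h_c·A, the centroid depth is h_c = 557/(14.63652 × 11.44) = 3.32653 m.
The plate makes 63.3° with the vertical, i.e. θ = 90° − 63.3° = 26.7° to the horizontal. Measuring y along the incline from the free-surface line, vertical depth h = y·sinθ with sinθ = 0.449319.
Along the incline, y_c = h_c/sinθ = 3.32653/0.449319 = 7.40349 m.
The centroid lies 2.6/2 = 1.3 m below the top edge, so the top edge sits at y_top = 7.40349 − 1.3 = 6.10349 m along the incline.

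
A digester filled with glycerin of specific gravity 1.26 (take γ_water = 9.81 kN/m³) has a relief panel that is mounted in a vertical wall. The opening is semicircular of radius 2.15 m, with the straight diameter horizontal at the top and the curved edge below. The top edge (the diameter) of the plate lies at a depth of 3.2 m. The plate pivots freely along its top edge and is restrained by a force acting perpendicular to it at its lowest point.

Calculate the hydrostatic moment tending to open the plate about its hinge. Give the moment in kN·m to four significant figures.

M ≈ 365.8 kN·m

γ = 1.26 × 9.81 = 12.3606 kN/m³.
The centroid of a semicircle lies 4r/(3π) = 0.912488 m from the diameter, here below the top edge, so the centroid depth is h_c = 3.2 + 0.912488 = 4.11249 m.
A = πr²/2 = π × 2.15²/2 = 7.26101 m².
Resultant F = γ·h_c·A = 12.3606 × 4.11249 × 7.26101 = 369.098 kN.
I_c = (π/8 − 8/(9π))·r⁴ = 0.109757 × 2.15⁴ = 2.34523 m⁴.
Centre of pressure: y_p = y_c + I_c/(y_c·A) = 4.11249 + 2.34523/(4.11249 × 7.26101) = 4.11249 + 0.0785387 = 4.19103 m along the plane.
The resultant acts 0.912488 + 0.0785387 = 0.991027 m (along the plate) below the hinge at the top edge, so the moment about the hinge is M = F × 0.991027 = 369.098 × 0.991027 = 365.786 kN·m.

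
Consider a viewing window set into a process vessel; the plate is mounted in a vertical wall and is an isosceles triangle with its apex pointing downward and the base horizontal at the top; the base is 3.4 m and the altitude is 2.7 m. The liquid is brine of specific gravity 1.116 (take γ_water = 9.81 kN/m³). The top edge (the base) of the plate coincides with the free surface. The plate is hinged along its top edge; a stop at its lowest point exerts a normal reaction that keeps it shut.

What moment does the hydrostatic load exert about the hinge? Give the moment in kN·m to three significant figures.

M ≈ 61.1 kN·m

γ = 1.116 × 9.81 = 10.94796 kN/m³.
With the apex down, the centroid sits h/3 = 2.7/3 = 0.9 m below the base (the top edge), so the centroid depth is h_c = 0.9 m.
A = ½ × 3.4 × 2.7 = 4.59 m².
Resultant F = γ·h_c·A = 10.94796 × 0.9 × 4.59 = 45.226 kN.
I_c = b·h³/36 = 3.4 × 2.7³/36 = 1.85895 m⁴.
Centre of pressure: y_p = y_c + I_c/(y_c·A) = 0.9 + 1.85895/(0.9 × 4.59) = 0.9 + 0.45 = 1.35 m along the plane.
The resultant acts 0.9 + 0.45 = 1.35 m (along the plate) below the hinge at the top edge, so the moment about the hinge is M = F × 1.35 = 45.226 × 1.35 = 61.0551 kN·m.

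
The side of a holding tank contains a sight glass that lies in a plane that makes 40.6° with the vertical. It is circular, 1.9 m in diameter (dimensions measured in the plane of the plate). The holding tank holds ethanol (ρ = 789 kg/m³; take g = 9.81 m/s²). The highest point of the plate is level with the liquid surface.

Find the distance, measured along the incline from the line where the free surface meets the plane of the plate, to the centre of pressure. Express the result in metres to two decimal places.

y_p = 1.19 m

γ = ρg = 789 × 9.81 / 1000 = 7.74009 kN/m³.
The plate makes 40.6° with the vertical, i.e. θ = 90° − 40.6° = 49.4° to the horizontal. Measuring y along the incline from the free-surface line, vertical depth h = y·sinθ with sinθ = 0.759271.
The centroid is at the centre, 0.95 m below the top of the plate, so y_c = 0.95 m and h_c = 0.95 × 0.759271 = 0.721307 m.
A = π(0.95)² = 2.83529 m².
Resultant F = γ·h_c·A = 7.74009 × 0.721307 × 2.83529 = 15.8294 kN.
I_c = πr⁴/4 = π × 0.95⁴/4 = 0.639712 m⁴.
Centre of pressure: y_p = y_c + I_c/(y_c·A) = 0.95 + 0.639712/(0.95 × 2.83529) = 0.95 + 0.2375 = 1.1875 m along the plane.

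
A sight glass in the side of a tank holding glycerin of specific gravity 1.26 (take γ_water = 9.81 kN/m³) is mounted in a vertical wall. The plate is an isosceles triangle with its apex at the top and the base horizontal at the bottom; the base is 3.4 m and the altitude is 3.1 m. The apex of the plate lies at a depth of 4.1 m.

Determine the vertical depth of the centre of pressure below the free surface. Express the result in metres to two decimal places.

h_p = 6.25 m

γ = 1.26 × 9.81 = 12.3606 kN/m³.
With the apex up, the centroid sits 2h/3 = 2 × 3.1/3 = 2.06667 m below the apex, so the centroid depth is h_c = 4.1 + 2.06667 = 6.16667 m.
A = ½ × 3.4 × 3.1 = 5.27 m².
Resultant F = γ·h_c·A = 12.3606 × 6.16667 × 5.27 = 401.699 kN.
I_c = b·h³/36 = 3.4 × 3.1³/36 = 2.81359 m⁴.
Centre of pressure: y_p = y_c + I_c/(y_c·A) = 6.16667 + 2.81359/(6.16667 × 5.27) = 6.16667 + 0.0865764 = 6.25325 m along the plane.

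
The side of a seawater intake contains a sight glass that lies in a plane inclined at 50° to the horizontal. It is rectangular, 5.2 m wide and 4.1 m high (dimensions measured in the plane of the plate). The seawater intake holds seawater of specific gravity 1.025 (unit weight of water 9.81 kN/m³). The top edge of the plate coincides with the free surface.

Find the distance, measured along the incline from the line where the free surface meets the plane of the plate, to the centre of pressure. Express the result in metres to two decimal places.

y_p = 2.73 m

γ = 1.025 × 9.81 = 10.05525 kN/m³.
Let θ = 50° be the plate's angle to the horizontal; measure y along the incline from where the plane meets the free surface. Vertical depth h = y·sinθ with sinθ = 0.766044.
The centroid lies 4.1/2 = 2.05 m below the top edge, so y_c = 2.05 m and h_c = 2.05 × 0.766044 = 1.57039 m.
A = 5.2 × 4.1 = 21.32 m².
Resultant F = γ·h_c·A = 10.05525 × 1.57039 × 21.32 = 336.657 kN.
I_c = b·h³/12 = 5.2 × 4.1³/12 = 29.8658 m⁴.
Centre of pressure: y_p = y_c + I_c/(y_c·A) = 2.05 + 29.8658/(2.05 × 21.32) = 2.05 + 0.683334 = 2.73333 m along the plane.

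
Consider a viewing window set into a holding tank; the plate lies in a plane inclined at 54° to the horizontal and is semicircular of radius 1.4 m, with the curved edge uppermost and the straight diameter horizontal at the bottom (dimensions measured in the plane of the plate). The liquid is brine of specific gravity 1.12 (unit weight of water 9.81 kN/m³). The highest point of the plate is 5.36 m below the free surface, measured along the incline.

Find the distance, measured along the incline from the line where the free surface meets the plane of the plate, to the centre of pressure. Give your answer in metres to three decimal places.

y_p = 6.188 m

γ = 1.12 × 9.81 = 10.9872 kN/m³.
Let θ = 54° be the plate's angle to the horizontal; measure y along the incline from where the plane meets the free surface. Vertical depth h = y·sinθ with sinθ = 0.809017.
The centroid lies 4r/(3π) = 0.594178 m above the diameter, so r − 4r/(3π) = 1.4 − 0.594178 = 0.805822 m below the topmost point, so y_c = 5.36 + 0.805822 = 6.16582 m and h_c = 6.16582 × 0.809017 = 4.98825 m.
A = πr²/2 = π × 1.4²/2 = 3.07876 m².
Resultant F = γ·h_c·A = 10.9872 × 4.98825 × 3.07876 = 168.737 kN.
I_c = (π/8 − 8/(9π))·r⁴ = 0.109757 × 1.4⁴ = 0.421642 m⁴.
Centre of pressure: y_p = y_c + I_c/(y_c·A) = 6.16582 + 0.421642/(6.16582 × 3.07876) = 6.16582 + 0.0222115 = 6.18803 m along the plane.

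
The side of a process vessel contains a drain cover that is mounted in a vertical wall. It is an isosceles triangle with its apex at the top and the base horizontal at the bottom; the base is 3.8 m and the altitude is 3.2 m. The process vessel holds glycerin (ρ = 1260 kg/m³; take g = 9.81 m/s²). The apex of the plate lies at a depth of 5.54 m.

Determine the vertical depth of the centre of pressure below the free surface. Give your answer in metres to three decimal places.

h_p = 7.747 m

γ = ρg = 1260 × 9.81 / 1000 = 12.3606 kN/m³.
With the apex up, the centroid sits 2h/3 = 2 × 3.2/3 = 2.13333 m below the apex, so the centroid depth is h_c = 5.54 + 2.13333 = 7.67333 m.
A = ½ × 3.8 × 3.2 = 6.08 m².
Resultant F = γ·h_c·A = 12.3606 × 7.67333 × 6.08 = 576.67 kN.
I_c = b·h³/36 = 3.8 × 3.2³/36 = 3.45884 m⁴.
Centre of pressure: y_p = y_c + I_c/(y_c·A) = 7.67333 + 3.45884/(7.67333 × 6.08) = 7.67333 + 0.0741384 = 7.74747 m along the plane.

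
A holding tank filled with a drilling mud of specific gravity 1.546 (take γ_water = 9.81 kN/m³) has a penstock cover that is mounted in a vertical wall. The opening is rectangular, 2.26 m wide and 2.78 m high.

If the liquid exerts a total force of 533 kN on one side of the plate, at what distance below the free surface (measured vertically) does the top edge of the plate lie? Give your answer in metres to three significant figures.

d_top ≈ 4.20 m

γ = 1.546 × 9.81 = 15.16626 kN/m³.
A = 2.26 × 2.78 = 6.2828 m².
From F = γ·h_c·A, the centroid depth is h_c = 533/(15.16626 × 6.2828) = 5.59365 m.
The centroid lies 2.78/2 = 1.39 m below the top edge, so the top edge sits at h_top = 5.59365 − 1.39 = 4.20365 m below the surface.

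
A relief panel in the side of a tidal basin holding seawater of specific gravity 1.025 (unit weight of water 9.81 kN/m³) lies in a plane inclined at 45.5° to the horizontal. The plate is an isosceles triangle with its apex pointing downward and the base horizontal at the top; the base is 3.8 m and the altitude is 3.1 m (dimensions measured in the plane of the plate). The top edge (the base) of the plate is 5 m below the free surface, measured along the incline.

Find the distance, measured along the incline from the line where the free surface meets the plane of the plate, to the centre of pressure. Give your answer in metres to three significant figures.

γ = 1.025 × 9.81 = 10.05525 kN/m³.
Let θ = 45.5° be the plate's angle to the horizontal; measure y along the incline from where the plane meets the free surface. Vertical depth h = y·sinθ with sinθ = 0.713250.
With the apex down, the centroid sits h/3 = 3.1/3 = 1.03333 m below the base (the top edge), so y_c = 5 + 1.03333 = 6.03333 m and h_c = 6.03333 × 0.713250 = 4.30327 m.
A = ½ × 3.8 × 3.1 = 5.89 m².
Resultant F = γ·h_c·A = 10.05525 × 4.30327 × 5.89 = 254.863 kN.
I_c = b·h³/36 = 3.8 × 3.1³/36 = 3.14461 m⁴.
Centre of pressure: y_p = y_c + I_c/(y_c·A) = 6.03333 + 3.14461/(6.03333 × 5.89) = 6.03333 + 0.08849 = 6.12182 m along the plane.

y_p = 6.12 m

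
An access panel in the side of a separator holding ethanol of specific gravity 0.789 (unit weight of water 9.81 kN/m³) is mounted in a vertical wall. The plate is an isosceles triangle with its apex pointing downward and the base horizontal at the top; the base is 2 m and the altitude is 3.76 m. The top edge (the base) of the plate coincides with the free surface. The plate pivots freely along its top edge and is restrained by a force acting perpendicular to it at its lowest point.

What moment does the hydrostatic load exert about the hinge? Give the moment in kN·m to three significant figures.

M ≈ 68.6 kN·m

γ = 0.789 × 9.81 = 7.74009 kN/m³.
With the apex down, the centroid sits h/3 = 3.76/3 = 1.25333 m below the base (the top edge), so the centroid depth is h_c = 1.25333 m.
A = ½ × 2 × 3.76 = 3.76 m².
Resultant F = γ·h_c·A = 7.74009 × 1.25333 × 3.76 = 36.4753 kN.
I_c = b·h³/36 = 2 × 3.76³/36 = 2.95319 m⁴.
Centre of pressure: y_p = y_c + I_c/(y_c·A) = 1.25333 + 2.95319/(1.25333 × 3.76) = 1.25333 + 0.626669 = 1.88 m along the plane.
The resultant acts 1.25333 + 0.626669 = 1.88 m (along the plate) below the hinge at the top edge, so the moment about the hinge is M = F × 1.88 = 36.4753 × 1.88 = 68.5736 kN·m.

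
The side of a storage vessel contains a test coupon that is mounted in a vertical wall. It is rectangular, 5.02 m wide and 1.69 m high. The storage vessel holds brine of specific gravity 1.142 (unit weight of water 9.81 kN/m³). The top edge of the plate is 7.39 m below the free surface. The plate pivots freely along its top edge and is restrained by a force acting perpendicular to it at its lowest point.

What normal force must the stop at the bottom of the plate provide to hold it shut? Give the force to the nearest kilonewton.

γ = 1.142 × 9.81 = 11.20302 kN/m³.
The centroid lies 1.69/2 = 0.845 m below the top edge, so the centroid depth is h_c = 7.39 + 0.845 = 8.235 m.
A = 5.02 × 1.69 = 8.4838 m².
Resultant F = γ·h_c·A = 11.20302 × 8.235 × 8.4838 = 782.689 kN.
I_c = b·h³/12 = 5.02 × 1.69³/12 = 2.01922 m⁴.
Centre of pressure: y_p = y_c + I_c/(y_c·A) = 8.235 + 2.01922/(8.235 × 8.4838) = 8.235 + 0.0289021 = 8.2639 m along the plane.
The resultant acts 0.845 + 0.0289021 = 0.873902 m (along the plate) below the hinge at the top edge, so the moment about the hinge is M = F × 0.873902 = 782.689 × 0.873902 = 683.993 kN·m.
A normal force at the bottom, 1.69 m from the hinge, must supply this moment: P = 683.993/1.69 = 404.73 kN.

P ≈ 405 kN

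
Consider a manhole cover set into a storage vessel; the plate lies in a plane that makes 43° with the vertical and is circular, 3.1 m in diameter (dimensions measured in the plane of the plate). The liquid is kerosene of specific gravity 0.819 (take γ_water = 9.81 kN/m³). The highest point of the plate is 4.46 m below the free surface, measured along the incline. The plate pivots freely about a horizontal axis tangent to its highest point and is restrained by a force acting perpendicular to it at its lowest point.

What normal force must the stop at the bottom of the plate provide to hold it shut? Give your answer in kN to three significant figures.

γ = 0.819 × 9.81 = 8.03439 kN/m³.
The plate makes 43° with the vertical, i.e. θ = 90° − 43° = 47° to the horizontal. Measuring y along the incline from the free-surface line, vertical depth h = y·sinθ with sinθ = 0.731354.
The centroid is at the centre, 1.55 m below the top of the plate, so y_c = 4.46 + 1.55 = 6.01 m and h_c = 6.01 × 0.731354 = 4.39544 m.
A = π(1.55)² = 7.54768 m².
Resultant F = γ·h_c·A = 8.03439 × 4.39544 × 7.54768 = 266.544 kN.
I_c = πr⁴/4 = π × 1.55⁴/4 = 4.53332 m⁴.
Centre of pressure: y_p = y_c + I_c/(y_c·A) = 6.01 + 4.53332/(6.01 × 7.54768) = 6.01 + 0.0999375 = 6.10994 m along the plane.
The resultant acts 1.55 + 0.0999375 = 1.64994 m (along the plate) below the hinge at the top edge, so the moment about the hinge is M = F × 1.64994 = 266.544 × 1.64994 = 439.782 kN·m.
A normal force at the bottom, 3.1 m from the hinge, must supply this moment: P = 439.782/3.1 = 141.865 kN.

P ≈ 142 kN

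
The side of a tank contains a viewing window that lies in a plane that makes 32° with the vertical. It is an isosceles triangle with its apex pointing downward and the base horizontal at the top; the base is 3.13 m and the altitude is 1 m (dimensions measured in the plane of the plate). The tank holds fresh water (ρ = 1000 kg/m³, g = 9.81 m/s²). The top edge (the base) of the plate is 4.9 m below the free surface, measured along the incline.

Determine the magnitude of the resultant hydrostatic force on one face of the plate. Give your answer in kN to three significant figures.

F ≈ 68.1 kN

γ = ρg = 1000 × 9.81 = 9810 N/m³ = 9.81 kN/m³.
The plate makes 32° with the vertical, i.e. θ = 90° − 32° = 58° to the horizontal. Measuring y along the incline from the free-surface line, vertical depth h = y·sinθ with sinθ = 0.848048.
With the apex down, the centroid sits h/3 = 1/3 = 0.333333 m below the base (the top edge), so y_c = 4.9 + 0.333333 = 5.23333 m and h_c = 5.23333 × 0.848048 = 4.43812 m.
A = ½ × 3.13 × 1 = 1.565 m².
Resultant F = γ·h_c·A = 9.81 × 4.43812 × 1.565 = 68.1369 kN.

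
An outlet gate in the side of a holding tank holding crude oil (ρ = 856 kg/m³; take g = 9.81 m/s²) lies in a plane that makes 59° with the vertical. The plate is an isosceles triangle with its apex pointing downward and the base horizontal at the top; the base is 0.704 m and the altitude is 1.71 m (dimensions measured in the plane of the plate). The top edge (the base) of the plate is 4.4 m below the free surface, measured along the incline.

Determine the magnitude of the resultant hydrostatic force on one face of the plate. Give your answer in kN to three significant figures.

F ≈ 12.9 kN

γ = ρg = 856 × 9.81 / 1000 = 8.39736 kN/m³.
The plate makes 59° with the vertical, i.e. θ = 90° − 59° = 31° to the horizontal. Measuring y along the incline from the free-surface line, vertical depth h = y·sinθ with sinθ = 0.515038.
With the apex down, the centroid sits h/3 = 1.71/3 = 0.57 m below the base (the top edge), so y_c = 4.4 + 0.57 = 4.97 m and h_c = 4.97 × 0.515038 = 2.55974 m.
A = ½ × 0.704 × 1.71 = 0.60192 m².
Resultant F = γ·h_c·A = 8.39736 × 2.55974 × 0.60192 = 12.9383 kN.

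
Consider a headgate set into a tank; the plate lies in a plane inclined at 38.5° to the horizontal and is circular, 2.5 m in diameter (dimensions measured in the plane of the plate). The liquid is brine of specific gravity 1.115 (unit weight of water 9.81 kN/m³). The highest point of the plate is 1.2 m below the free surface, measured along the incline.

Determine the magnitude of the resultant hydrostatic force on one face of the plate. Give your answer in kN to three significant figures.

γ = 1.115 × 9.81 = 10.93815 kN/m³.
Let θ = 38.5° be the plate's angle to the horizontal; measure y along the incline from where the plane meets the free surface. Vertical depth h = y·sinθ with sinθ = 0.622515.
The centroid is at the centre, 1.25 m below the top of the plate, so y_c = 1.2 + 1.25 = 2.45 m and h_c = 2.45 × 0.622515 = 1.52516 m.
A = π(1.25)² = 4.90874 m².
Resultant F = γ·h_c·A = 10.93815 × 1.52516 × 4.90874 = 81.8897 kN.

F ≈ 81.9 kN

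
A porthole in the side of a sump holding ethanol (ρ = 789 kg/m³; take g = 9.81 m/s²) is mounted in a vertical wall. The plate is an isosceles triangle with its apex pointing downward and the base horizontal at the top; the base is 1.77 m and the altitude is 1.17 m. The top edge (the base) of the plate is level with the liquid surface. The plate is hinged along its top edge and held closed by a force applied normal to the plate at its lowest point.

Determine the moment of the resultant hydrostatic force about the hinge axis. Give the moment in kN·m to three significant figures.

M ≈ 1.83 kN·m

γ = ρg = 789 × 9.81 / 1000 = 7.74009 kN/m³.
With the apex down, the centroid sits h/3 = 1.17/3 = 0.39 m below the base (the top edge), so the centroid depth is h_c = 0.39 m.
A = ½ × 1.77 × 1.17 = 1.03545 m².
Resultant F = γ·h_c·A = 7.74009 × 0.39 × 1.03545 = 3.12565 kN.
I_c = b·h³/36 = 1.77 × 1.17³/36 = 0.078746 m⁴.
Centre of pressure: y_p = y_c + I_c/(y_c·A) = 0.39 + 0.078746/(0.39 × 1.03545) = 0.39 + 0.195 = 0.585 m along the plane.
The resultant acts 0.39 + 0.195 = 0.585 m (along the plate) below the hinge at the top edge, so the moment about the hinge is M = F × 0.585 = 3.12565 × 0.585 = 1.82851 kN·m.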